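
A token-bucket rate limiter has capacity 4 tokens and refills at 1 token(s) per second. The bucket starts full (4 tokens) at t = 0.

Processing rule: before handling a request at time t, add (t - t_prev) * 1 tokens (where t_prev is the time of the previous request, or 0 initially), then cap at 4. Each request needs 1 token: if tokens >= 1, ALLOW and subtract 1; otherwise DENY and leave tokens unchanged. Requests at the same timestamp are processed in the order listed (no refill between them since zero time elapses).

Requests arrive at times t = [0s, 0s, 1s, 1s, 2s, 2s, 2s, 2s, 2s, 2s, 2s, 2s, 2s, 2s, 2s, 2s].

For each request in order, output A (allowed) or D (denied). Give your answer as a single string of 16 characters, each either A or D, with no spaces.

Simulating step by step:
  req#1 t=0s: ALLOW
  req#2 t=0s: ALLOW
  req#3 t=1s: ALLOW
  req#4 t=1s: ALLOW
  req#5 t=2s: ALLOW
  req#6 t=2s: ALLOW
  req#7 t=2s: DENY
  req#8 t=2s: DENY
  req#9 t=2s: DENY
  req#10 t=2s: DENY
  req#11 t=2s: DENY
  req#12 t=2s: DENY
  req#13 t=2s: DENY
  req#14 t=2s: DENY
  req#15 t=2s: DENY
  req#16 t=2s: DENY

Answer: AAAAAADDDDDDDDDD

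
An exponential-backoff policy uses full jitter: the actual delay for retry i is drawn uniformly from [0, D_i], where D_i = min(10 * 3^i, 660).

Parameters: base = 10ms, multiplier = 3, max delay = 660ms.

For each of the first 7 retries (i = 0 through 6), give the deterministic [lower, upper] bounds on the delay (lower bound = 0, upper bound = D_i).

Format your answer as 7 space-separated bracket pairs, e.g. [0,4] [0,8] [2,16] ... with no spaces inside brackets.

Computing bounds per retry:
  i=0: D_i=min(10*3^0,660)=10, bounds=[0,10]
  i=1: D_i=min(10*3^1,660)=30, bounds=[0,30]
  i=2: D_i=min(10*3^2,660)=90, bounds=[0,90]
  i=3: D_i=min(10*3^3,660)=270, bounds=[0,270]
  i=4: D_i=min(10*3^4,660)=660, bounds=[0,660]
  i=5: D_i=min(10*3^5,660)=660, bounds=[0,660]
  i=6: D_i=min(10*3^6,660)=660, bounds=[0,660]

Answer: [0,10] [0,30] [0,90] [0,270] [0,660] [0,660] [0,660]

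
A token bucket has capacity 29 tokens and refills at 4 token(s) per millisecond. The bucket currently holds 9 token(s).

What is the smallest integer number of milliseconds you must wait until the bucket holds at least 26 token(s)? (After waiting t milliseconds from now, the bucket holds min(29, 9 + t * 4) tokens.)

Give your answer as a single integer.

Answer: 5

Derivation:
Need 9 + t * 4 >= 26, so t >= 17/4.
Smallest integer t = ceil(17/4) = 5.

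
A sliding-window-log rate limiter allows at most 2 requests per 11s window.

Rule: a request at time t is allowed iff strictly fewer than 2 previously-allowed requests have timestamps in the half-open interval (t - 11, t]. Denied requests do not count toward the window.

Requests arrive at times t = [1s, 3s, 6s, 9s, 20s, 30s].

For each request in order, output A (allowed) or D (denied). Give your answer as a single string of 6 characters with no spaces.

Answer: AADDAA

Derivation:
Tracking allowed requests in the window:
  req#1 t=1s: ALLOW
  req#2 t=3s: ALLOW
  req#3 t=6s: DENY
  req#4 t=9s: DENY
  req#5 t=20s: ALLOW
  req#6 t=30s: ALLOW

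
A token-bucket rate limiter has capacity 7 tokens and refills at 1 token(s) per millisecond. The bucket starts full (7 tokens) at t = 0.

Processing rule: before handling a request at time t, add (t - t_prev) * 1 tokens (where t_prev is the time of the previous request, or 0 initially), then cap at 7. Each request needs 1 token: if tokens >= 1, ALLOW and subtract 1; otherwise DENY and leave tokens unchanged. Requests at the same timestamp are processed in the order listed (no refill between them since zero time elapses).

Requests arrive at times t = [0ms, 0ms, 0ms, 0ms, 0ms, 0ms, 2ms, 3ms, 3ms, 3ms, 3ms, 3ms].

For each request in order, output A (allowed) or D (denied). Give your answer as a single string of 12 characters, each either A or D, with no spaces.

Simulating step by step:
  req#1 t=0ms: ALLOW
  req#2 t=0ms: ALLOW
  req#3 t=0ms: ALLOW
  req#4 t=0ms: ALLOW
  req#5 t=0ms: ALLOW
  req#6 t=0ms: ALLOW
  req#7 t=2ms: ALLOW
  req#8 t=3ms: ALLOW
  req#9 t=3ms: ALLOW
  req#10 t=3ms: ALLOW
  req#11 t=3ms: DENY
  req#12 t=3ms: DENY

Answer: AAAAAAAAAADD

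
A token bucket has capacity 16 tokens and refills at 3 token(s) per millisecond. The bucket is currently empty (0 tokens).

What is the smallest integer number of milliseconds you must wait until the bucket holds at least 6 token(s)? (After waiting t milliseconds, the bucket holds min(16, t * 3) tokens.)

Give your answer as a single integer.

Need t * 3 >= 6, so t >= 6/3.
Smallest integer t = ceil(6/3) = 2.

Answer: 2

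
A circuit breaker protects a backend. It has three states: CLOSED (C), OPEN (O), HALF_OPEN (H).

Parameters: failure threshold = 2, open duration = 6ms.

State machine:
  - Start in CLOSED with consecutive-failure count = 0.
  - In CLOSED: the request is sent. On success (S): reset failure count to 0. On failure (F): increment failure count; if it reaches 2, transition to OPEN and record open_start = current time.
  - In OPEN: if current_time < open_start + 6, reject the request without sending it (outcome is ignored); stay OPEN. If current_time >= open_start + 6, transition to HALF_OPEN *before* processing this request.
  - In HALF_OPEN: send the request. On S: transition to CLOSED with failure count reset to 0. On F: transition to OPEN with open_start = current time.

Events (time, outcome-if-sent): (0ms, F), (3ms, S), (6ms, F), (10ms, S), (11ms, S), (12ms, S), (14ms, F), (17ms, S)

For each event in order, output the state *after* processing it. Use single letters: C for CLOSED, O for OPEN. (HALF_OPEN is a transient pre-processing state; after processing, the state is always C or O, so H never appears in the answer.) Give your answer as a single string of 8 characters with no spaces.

State after each event:
  event#1 t=0ms outcome=F: state=CLOSED
  event#2 t=3ms outcome=S: state=CLOSED
  event#3 t=6ms outcome=F: state=CLOSED
  event#4 t=10ms outcome=S: state=CLOSED
  event#5 t=11ms outcome=S: state=CLOSED
  event#6 t=12ms outcome=S: state=CLOSED
  event#7 t=14ms outcome=F: state=CLOSED
  event#8 t=17ms outcome=S: state=CLOSED

Answer: CCCCCCCC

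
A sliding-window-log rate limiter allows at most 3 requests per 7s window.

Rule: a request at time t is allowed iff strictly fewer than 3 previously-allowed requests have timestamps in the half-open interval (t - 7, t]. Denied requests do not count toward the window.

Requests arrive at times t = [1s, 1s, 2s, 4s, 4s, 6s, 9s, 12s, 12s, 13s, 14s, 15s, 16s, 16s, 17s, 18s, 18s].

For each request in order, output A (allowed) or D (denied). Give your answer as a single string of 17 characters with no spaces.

Answer: AAADDDAAADDDADDDD

Derivation:
Tracking allowed requests in the window:
  req#1 t=1s: ALLOW
  req#2 t=1s: ALLOW
  req#3 t=2s: ALLOW
  req#4 t=4s: DENY
  req#5 t=4s: DENY
  req#6 t=6s: DENY
  req#7 t=9s: ALLOW
  req#8 t=12s: ALLOW
  req#9 t=12s: ALLOW
  req#10 t=13s: DENY
  req#11 t=14s: DENY
  req#12 t=15s: DENY
  req#13 t=16s: ALLOW
  req#14 t=16s: DENY
  req#15 t=17s: DENY
  req#16 t=18s: DENY
  req#17 t=18s: DENY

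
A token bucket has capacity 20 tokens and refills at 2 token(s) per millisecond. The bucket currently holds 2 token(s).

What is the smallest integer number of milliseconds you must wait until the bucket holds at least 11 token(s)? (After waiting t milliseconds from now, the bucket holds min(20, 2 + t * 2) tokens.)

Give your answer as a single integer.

Answer: 5

Derivation:
Need 2 + t * 2 >= 11, so t >= 9/2.
Smallest integer t = ceil(9/2) = 5.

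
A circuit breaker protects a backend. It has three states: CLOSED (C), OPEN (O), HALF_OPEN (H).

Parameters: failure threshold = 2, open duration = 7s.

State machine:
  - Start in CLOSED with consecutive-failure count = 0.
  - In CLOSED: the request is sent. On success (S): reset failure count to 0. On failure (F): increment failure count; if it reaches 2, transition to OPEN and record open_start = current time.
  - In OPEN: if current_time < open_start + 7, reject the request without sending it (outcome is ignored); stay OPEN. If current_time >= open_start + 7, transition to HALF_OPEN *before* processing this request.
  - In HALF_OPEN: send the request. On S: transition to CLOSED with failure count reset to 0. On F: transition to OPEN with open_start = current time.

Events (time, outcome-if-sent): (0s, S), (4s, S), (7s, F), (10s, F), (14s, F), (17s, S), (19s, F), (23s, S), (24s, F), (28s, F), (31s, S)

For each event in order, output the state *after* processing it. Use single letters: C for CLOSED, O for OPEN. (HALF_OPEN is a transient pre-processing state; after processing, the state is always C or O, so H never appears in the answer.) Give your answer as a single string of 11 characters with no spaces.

Answer: CCCOOCCCCOO

Derivation:
State after each event:
  event#1 t=0s outcome=S: state=CLOSED
  event#2 t=4s outcome=S: state=CLOSED
  event#3 t=7s outcome=F: state=CLOSED
  event#4 t=10s outcome=F: state=OPEN
  event#5 t=14s outcome=F: state=OPEN
  event#6 t=17s outcome=S: state=CLOSED
  event#7 t=19s outcome=F: state=CLOSED
  event#8 t=23s outcome=S: state=CLOSED
  event#9 t=24s outcome=F: state=CLOSED
  event#10 t=28s outcome=F: state=OPEN
  event#11 t=31s outcome=S: state=OPEN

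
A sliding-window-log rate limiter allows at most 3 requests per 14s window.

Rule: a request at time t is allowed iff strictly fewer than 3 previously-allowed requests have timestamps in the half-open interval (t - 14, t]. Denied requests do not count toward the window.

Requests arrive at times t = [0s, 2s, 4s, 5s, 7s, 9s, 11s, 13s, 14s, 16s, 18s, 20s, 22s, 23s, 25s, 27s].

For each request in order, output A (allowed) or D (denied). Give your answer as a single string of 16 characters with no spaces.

Tracking allowed requests in the window:
  req#1 t=0s: ALLOW
  req#2 t=2s: ALLOW
  req#3 t=4s: ALLOW
  req#4 t=5s: DENY
  req#5 t=7s: DENY
  req#6 t=9s: DENY
  req#7 t=11s: DENY
  req#8 t=13s: DENY
  req#9 t=14s: ALLOW
  req#10 t=16s: ALLOW
  req#11 t=18s: ALLOW
  req#12 t=20s: DENY
  req#13 t=22s: DENY
  req#14 t=23s: DENY
  req#15 t=25s: DENY
  req#16 t=27s: DENY

Answer: AAADDDDDAAADDDDD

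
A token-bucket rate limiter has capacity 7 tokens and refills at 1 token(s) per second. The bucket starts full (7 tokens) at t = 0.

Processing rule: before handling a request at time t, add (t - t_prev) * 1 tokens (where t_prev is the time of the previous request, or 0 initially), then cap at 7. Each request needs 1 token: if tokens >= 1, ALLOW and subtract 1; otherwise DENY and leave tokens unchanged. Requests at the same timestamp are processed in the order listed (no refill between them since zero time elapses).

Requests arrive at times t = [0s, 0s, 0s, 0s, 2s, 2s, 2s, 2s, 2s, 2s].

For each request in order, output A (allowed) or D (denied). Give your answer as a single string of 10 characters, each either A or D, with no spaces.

Simulating step by step:
  req#1 t=0s: ALLOW
  req#2 t=0s: ALLOW
  req#3 t=0s: ALLOW
  req#4 t=0s: ALLOW
  req#5 t=2s: ALLOW
  req#6 t=2s: ALLOW
  req#7 t=2s: ALLOW
  req#8 t=2s: ALLOW
  req#9 t=2s: ALLOW
  req#10 t=2s: DENY

Answer: AAAAAAAAAD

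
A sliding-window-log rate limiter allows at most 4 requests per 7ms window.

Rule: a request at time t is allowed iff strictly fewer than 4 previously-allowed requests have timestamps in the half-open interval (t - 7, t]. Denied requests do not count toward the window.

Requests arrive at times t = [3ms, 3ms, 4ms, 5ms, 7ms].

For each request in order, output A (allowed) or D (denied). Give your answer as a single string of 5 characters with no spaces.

Tracking allowed requests in the window:
  req#1 t=3ms: ALLOW
  req#2 t=3ms: ALLOW
  req#3 t=4ms: ALLOW
  req#4 t=5ms: ALLOW
  req#5 t=7ms: DENY

Answer: AAAAD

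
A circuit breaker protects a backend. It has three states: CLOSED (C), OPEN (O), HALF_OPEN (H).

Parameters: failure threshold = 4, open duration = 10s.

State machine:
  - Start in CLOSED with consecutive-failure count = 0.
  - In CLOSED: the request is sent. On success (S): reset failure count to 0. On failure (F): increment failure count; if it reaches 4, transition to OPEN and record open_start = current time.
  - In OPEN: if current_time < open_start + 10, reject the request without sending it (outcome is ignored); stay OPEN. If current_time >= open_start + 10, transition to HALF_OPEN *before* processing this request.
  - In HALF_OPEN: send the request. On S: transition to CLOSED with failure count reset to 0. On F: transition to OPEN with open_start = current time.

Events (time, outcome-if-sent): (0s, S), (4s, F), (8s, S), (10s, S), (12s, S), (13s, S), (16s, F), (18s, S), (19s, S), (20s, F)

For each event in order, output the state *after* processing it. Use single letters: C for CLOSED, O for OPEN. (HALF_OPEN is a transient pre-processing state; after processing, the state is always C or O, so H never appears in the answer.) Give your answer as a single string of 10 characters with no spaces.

Answer: CCCCCCCCCC

Derivation:
State after each event:
  event#1 t=0s outcome=S: state=CLOSED
  event#2 t=4s outcome=F: state=CLOSED
  event#3 t=8s outcome=S: state=CLOSED
  event#4 t=10s outcome=S: state=CLOSED
  event#5 t=12s outcome=S: state=CLOSED
  event#6 t=13s outcome=S: state=CLOSED
  event#7 t=16s outcome=F: state=CLOSED
  event#8 t=18s outcome=S: state=CLOSED
  event#9 t=19s outcome=S: state=CLOSED
  event#10 t=20s outcome=F: state=CLOSED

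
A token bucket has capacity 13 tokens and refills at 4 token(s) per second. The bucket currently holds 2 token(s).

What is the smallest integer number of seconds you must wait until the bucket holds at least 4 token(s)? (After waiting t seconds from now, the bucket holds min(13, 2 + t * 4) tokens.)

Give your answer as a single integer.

Answer: 1

Derivation:
Need 2 + t * 4 >= 4, so t >= 2/4.
Smallest integer t = ceil(2/4) = 1.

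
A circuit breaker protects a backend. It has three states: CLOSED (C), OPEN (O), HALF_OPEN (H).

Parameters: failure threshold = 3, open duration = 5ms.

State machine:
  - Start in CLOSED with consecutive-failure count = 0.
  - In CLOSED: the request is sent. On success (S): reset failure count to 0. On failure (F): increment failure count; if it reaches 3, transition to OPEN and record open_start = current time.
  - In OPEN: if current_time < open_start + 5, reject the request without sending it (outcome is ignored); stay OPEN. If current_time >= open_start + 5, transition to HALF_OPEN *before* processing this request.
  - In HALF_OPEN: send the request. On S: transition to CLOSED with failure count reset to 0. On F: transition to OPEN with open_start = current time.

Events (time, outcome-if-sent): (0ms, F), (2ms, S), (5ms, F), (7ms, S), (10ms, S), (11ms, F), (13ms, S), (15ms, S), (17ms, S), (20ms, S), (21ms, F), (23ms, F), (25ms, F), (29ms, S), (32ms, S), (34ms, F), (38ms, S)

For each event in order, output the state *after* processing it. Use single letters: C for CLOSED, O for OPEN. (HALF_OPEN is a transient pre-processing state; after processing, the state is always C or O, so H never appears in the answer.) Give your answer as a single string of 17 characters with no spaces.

State after each event:
  event#1 t=0ms outcome=F: state=CLOSED
  event#2 t=2ms outcome=S: state=CLOSED
  event#3 t=5ms outcome=F: state=CLOSED
  event#4 t=7ms outcome=S: state=CLOSED
  event#5 t=10ms outcome=S: state=CLOSED
  event#6 t=11ms outcome=F: state=CLOSED
  event#7 t=13ms outcome=S: state=CLOSED
  event#8 t=15ms outcome=S: state=CLOSED
  event#9 t=17ms outcome=S: state=CLOSED
  event#10 t=20ms outcome=S: state=CLOSED
  event#11 t=21ms outcome=F: state=CLOSED
  event#12 t=23ms outcome=F: state=CLOSED
  event#13 t=25ms outcome=F: state=OPEN
  event#14 t=29ms outcome=S: state=OPEN
  event#15 t=32ms outcome=S: state=CLOSED
  event#16 t=34ms outcome=F: state=CLOSED
  event#17 t=38ms outcome=S: state=CLOSED

Answer: CCCCCCCCCCCCOOCCC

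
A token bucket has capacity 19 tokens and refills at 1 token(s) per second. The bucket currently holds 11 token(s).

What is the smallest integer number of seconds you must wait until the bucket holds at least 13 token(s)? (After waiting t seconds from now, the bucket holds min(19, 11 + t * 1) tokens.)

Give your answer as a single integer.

Answer: 2

Derivation:
Need 11 + t * 1 >= 13, so t >= 2/1.
Smallest integer t = ceil(2/1) = 2.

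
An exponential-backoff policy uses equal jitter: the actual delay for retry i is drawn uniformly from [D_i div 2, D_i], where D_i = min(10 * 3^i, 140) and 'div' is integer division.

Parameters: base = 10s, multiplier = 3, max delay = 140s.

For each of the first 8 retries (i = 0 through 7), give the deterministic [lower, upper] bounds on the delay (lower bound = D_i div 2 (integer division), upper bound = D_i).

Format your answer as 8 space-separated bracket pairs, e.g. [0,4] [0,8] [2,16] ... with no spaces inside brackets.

Answer: [5,10] [15,30] [45,90] [70,140] [70,140] [70,140] [70,140] [70,140]

Derivation:
Computing bounds per retry:
  i=0: D_i=min(10*3^0,140)=10, bounds=[5,10]
  i=1: D_i=min(10*3^1,140)=30, bounds=[15,30]
  i=2: D_i=min(10*3^2,140)=90, bounds=[45,90]
  i=3: D_i=min(10*3^3,140)=140, bounds=[70,140]
  i=4: D_i=min(10*3^4,140)=140, bounds=[70,140]
  i=5: D_i=min(10*3^5,140)=140, bounds=[70,140]
  i=6: D_i=min(10*3^6,140)=140, bounds=[70,140]
  i=7: D_i=min(10*3^7,140)=140, bounds=[70,140]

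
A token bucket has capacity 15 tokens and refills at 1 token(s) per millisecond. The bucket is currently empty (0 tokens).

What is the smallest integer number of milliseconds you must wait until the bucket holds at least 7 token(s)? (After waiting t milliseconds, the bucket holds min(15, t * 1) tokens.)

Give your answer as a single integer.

Answer: 7

Derivation:
Need t * 1 >= 7, so t >= 7/1.
Smallest integer t = ceil(7/1) = 7.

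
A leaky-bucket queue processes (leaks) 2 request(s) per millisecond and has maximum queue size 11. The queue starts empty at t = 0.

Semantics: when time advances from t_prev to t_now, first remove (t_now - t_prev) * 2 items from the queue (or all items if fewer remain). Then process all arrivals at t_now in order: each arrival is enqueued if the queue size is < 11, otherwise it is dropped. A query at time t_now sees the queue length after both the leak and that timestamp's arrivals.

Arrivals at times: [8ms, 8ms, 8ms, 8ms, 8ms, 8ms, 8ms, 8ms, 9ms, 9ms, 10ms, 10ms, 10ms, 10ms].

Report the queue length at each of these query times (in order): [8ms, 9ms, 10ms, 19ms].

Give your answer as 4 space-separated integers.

Answer: 8 8 10 0

Derivation:
Queue lengths at query times:
  query t=8ms: backlog = 8
  query t=9ms: backlog = 8
  query t=10ms: backlog = 10
  query t=19ms: backlog = 0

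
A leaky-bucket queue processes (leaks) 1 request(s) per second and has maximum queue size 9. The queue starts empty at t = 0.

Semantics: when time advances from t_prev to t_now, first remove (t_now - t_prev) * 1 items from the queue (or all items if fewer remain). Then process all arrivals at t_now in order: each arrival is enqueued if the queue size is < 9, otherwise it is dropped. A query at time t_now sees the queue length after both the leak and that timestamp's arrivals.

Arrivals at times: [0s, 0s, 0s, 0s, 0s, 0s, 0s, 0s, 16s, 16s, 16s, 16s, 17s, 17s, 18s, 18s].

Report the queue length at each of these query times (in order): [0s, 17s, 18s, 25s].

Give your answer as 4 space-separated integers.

Queue lengths at query times:
  query t=0s: backlog = 8
  query t=17s: backlog = 5
  query t=18s: backlog = 6
  query t=25s: backlog = 0

Answer: 8 5 6 0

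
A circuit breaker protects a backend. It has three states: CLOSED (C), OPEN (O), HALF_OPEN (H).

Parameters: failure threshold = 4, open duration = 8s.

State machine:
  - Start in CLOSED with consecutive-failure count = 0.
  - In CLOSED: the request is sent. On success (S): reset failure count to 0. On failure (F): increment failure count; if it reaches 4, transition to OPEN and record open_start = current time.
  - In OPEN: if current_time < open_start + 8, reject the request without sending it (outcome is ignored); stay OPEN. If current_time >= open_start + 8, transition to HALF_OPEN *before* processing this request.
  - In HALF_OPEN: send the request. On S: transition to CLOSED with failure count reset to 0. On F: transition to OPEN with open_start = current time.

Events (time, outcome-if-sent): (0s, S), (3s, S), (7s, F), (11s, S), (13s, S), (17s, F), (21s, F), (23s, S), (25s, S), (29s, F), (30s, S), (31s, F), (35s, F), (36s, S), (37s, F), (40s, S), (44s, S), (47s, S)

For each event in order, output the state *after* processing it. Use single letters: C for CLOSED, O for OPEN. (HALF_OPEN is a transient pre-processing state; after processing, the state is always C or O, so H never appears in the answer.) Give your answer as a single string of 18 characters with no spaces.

State after each event:
  event#1 t=0s outcome=S: state=CLOSED
  event#2 t=3s outcome=S: state=CLOSED
  event#3 t=7s outcome=F: state=CLOSED
  event#4 t=11s outcome=S: state=CLOSED
  event#5 t=13s outcome=S: state=CLOSED
  event#6 t=17s outcome=F: state=CLOSED
  event#7 t=21s outcome=F: state=CLOSED
  event#8 t=23s outcome=S: state=CLOSED
  event#9 t=25s outcome=S: state=CLOSED
  event#10 t=29s outcome=F: state=CLOSED
  event#11 t=30s outcome=S: state=CLOSED
  event#12 t=31s outcome=F: state=CLOSED
  event#13 t=35s outcome=F: state=CLOSED
  event#14 t=36s outcome=S: state=CLOSED
  event#15 t=37s outcome=F: state=CLOSED
  event#16 t=40s outcome=S: state=CLOSED
  event#17 t=44s outcome=S: state=CLOSED
  event#18 t=47s outcome=S: state=CLOSED

Answer: CCCCCCCCCCCCCCCCCC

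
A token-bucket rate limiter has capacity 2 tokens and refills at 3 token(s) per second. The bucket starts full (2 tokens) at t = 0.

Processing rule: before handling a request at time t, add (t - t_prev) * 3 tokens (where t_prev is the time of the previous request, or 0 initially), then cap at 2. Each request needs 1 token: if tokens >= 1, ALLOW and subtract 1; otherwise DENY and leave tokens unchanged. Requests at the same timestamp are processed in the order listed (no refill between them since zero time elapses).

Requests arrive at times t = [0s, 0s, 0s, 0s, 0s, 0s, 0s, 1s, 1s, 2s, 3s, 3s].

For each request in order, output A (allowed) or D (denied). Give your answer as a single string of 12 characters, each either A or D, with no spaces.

Answer: AADDDDDAAAAA

Derivation:
Simulating step by step:
  req#1 t=0s: ALLOW
  req#2 t=0s: ALLOW
  req#3 t=0s: DENY
  req#4 t=0s: DENY
  req#5 t=0s: DENY
  req#6 t=0s: DENY
  req#7 t=0s: DENY
  req#8 t=1s: ALLOW
  req#9 t=1s: ALLOW
  req#10 t=2s: ALLOW
  req#11 t=3s: ALLOW
  req#12 t=3s: ALLOW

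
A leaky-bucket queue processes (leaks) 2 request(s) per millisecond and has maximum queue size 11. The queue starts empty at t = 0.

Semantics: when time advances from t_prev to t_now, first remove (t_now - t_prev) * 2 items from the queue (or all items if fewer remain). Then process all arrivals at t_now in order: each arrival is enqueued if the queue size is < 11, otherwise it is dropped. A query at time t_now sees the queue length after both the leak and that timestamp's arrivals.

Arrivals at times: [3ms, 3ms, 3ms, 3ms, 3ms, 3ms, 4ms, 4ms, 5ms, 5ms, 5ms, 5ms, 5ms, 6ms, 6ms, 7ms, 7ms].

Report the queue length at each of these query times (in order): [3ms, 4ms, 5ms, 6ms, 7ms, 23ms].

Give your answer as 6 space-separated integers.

Queue lengths at query times:
  query t=3ms: backlog = 6
  query t=4ms: backlog = 6
  query t=5ms: backlog = 9
  query t=6ms: backlog = 9
  query t=7ms: backlog = 9
  query t=23ms: backlog = 0

Answer: 6 6 9 9 9 0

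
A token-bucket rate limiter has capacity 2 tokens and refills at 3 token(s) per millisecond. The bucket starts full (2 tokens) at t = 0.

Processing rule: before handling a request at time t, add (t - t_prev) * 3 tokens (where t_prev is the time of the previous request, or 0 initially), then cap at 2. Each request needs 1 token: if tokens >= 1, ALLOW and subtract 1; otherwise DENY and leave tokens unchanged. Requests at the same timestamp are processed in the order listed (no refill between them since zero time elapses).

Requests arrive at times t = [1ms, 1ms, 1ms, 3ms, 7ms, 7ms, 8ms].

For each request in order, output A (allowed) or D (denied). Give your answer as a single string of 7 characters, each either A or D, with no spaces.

Simulating step by step:
  req#1 t=1ms: ALLOW
  req#2 t=1ms: ALLOW
  req#3 t=1ms: DENY
  req#4 t=3ms: ALLOW
  req#5 t=7ms: ALLOW
  req#6 t=7ms: ALLOW
  req#7 t=8ms: ALLOW

Answer: AADAAAA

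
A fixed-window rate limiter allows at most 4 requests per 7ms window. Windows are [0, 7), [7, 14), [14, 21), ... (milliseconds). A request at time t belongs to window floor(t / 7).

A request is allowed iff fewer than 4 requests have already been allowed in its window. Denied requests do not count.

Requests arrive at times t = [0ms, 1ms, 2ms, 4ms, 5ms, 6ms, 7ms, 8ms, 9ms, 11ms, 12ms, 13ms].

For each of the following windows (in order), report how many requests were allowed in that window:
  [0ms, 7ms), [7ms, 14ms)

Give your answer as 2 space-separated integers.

Answer: 4 4

Derivation:
Processing requests:
  req#1 t=0ms (window 0): ALLOW
  req#2 t=1ms (window 0): ALLOW
  req#3 t=2ms (window 0): ALLOW
  req#4 t=4ms (window 0): ALLOW
  req#5 t=5ms (window 0): DENY
  req#6 t=6ms (window 0): DENY
  req#7 t=7ms (window 1): ALLOW
  req#8 t=8ms (window 1): ALLOW
  req#9 t=9ms (window 1): ALLOW
  req#10 t=11ms (window 1): ALLOW
  req#11 t=12ms (window 1): DENY
  req#12 t=13ms (window 1): DENY

Allowed counts by window: 4 4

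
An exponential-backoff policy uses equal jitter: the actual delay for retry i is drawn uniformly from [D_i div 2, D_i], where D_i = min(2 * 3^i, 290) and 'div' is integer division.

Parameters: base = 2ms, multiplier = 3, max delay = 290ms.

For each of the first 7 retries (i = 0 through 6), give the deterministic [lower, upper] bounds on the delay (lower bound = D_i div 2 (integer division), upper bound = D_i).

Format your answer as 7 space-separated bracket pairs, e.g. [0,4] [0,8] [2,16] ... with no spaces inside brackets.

Computing bounds per retry:
  i=0: D_i=min(2*3^0,290)=2, bounds=[1,2]
  i=1: D_i=min(2*3^1,290)=6, bounds=[3,6]
  i=2: D_i=min(2*3^2,290)=18, bounds=[9,18]
  i=3: D_i=min(2*3^3,290)=54, bounds=[27,54]
  i=4: D_i=min(2*3^4,290)=162, bounds=[81,162]
  i=5: D_i=min(2*3^5,290)=290, bounds=[145,290]
  i=6: D_i=min(2*3^6,290)=290, bounds=[145,290]

Answer: [1,2] [3,6] [9,18] [27,54] [81,162] [145,290] [145,290]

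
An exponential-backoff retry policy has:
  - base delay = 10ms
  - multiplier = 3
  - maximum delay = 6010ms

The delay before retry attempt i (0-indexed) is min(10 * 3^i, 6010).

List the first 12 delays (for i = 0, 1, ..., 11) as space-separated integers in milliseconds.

Answer: 10 30 90 270 810 2430 6010 6010 6010 6010 6010 6010

Derivation:
Computing each delay:
  i=0: min(10*3^0, 6010) = 10
  i=1: min(10*3^1, 6010) = 30
  i=2: min(10*3^2, 6010) = 90
  i=3: min(10*3^3, 6010) = 270
  i=4: min(10*3^4, 6010) = 810
  i=5: min(10*3^5, 6010) = 2430
  i=6: min(10*3^6, 6010) = 6010
  i=7: min(10*3^7, 6010) = 6010
  i=8: min(10*3^8, 6010) = 6010
  i=9: min(10*3^9, 6010) = 6010
  i=10: min(10*3^10, 6010) = 6010
  i=11: min(10*3^11, 6010) = 6010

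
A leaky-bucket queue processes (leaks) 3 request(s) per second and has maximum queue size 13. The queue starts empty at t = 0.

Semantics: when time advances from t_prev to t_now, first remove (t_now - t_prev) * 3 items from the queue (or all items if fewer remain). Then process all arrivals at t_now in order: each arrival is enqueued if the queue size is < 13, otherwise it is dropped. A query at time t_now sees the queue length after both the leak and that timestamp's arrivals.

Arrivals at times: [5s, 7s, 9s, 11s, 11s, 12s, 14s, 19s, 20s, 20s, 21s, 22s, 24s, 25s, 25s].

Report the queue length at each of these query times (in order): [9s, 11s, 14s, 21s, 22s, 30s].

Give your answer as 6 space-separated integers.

Queue lengths at query times:
  query t=9s: backlog = 1
  query t=11s: backlog = 2
  query t=14s: backlog = 1
  query t=21s: backlog = 1
  query t=22s: backlog = 1
  query t=30s: backlog = 0

Answer: 1 2 1 1 1 0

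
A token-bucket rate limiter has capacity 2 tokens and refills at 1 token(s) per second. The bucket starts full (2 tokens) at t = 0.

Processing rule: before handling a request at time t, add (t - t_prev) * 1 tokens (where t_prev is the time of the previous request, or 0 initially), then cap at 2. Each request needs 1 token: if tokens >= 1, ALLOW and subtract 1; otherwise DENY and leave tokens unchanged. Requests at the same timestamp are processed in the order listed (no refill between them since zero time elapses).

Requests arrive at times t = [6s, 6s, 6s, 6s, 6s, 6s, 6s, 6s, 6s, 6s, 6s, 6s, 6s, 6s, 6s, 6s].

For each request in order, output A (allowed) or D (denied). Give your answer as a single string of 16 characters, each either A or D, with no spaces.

Simulating step by step:
  req#1 t=6s: ALLOW
  req#2 t=6s: ALLOW
  req#3 t=6s: DENY
  req#4 t=6s: DENY
  req#5 t=6s: DENY
  req#6 t=6s: DENY
  req#7 t=6s: DENY
  req#8 t=6s: DENY
  req#9 t=6s: DENY
  req#10 t=6s: DENY
  req#11 t=6s: DENY
  req#12 t=6s: DENY
  req#13 t=6s: DENY
  req#14 t=6s: DENY
  req#15 t=6s: DENY
  req#16 t=6s: DENY

Answer: AADDDDDDDDDDDDDD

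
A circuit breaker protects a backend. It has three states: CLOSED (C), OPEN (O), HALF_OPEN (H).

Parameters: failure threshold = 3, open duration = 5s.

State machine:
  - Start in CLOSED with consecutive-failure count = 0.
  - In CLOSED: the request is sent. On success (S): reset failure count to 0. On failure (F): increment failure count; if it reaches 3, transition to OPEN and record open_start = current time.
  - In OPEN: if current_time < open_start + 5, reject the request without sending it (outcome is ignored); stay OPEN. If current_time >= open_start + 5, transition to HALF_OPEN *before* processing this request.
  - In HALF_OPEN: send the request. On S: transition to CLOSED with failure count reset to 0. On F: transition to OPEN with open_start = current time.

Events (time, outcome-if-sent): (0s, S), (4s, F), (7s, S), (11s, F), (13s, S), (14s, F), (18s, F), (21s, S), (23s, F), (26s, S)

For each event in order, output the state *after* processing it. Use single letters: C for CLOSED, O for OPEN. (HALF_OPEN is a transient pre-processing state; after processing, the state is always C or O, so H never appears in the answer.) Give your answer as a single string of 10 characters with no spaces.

State after each event:
  event#1 t=0s outcome=S: state=CLOSED
  event#2 t=4s outcome=F: state=CLOSED
  event#3 t=7s outcome=S: state=CLOSED
  event#4 t=11s outcome=F: state=CLOSED
  event#5 t=13s outcome=S: state=CLOSED
  event#6 t=14s outcome=F: state=CLOSED
  event#7 t=18s outcome=F: state=CLOSED
  event#8 t=21s outcome=S: state=CLOSED
  event#9 t=23s outcome=F: state=CLOSED
  event#10 t=26s outcome=S: state=CLOSED

Answer: CCCCCCCCCC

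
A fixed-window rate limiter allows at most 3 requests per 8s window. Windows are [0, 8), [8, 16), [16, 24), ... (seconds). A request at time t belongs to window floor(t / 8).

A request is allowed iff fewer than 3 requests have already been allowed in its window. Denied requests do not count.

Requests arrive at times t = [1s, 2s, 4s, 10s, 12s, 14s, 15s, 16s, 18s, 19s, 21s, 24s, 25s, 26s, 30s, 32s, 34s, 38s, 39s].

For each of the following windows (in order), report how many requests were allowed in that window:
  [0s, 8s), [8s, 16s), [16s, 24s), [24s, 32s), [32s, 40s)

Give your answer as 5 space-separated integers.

Processing requests:
  req#1 t=1s (window 0): ALLOW
  req#2 t=2s (window 0): ALLOW
  req#3 t=4s (window 0): ALLOW
  req#4 t=10s (window 1): ALLOW
  req#5 t=12s (window 1): ALLOW
  req#6 t=14s (window 1): ALLOW
  req#7 t=15s (window 1): DENY
  req#8 t=16s (window 2): ALLOW
  req#9 t=18s (window 2): ALLOW
  req#10 t=19s (window 2): ALLOW
  req#11 t=21s (window 2): DENY
  req#12 t=24s (window 3): ALLOW
  req#13 t=25s (window 3): ALLOW
  req#14 t=26s (window 3): ALLOW
  req#15 t=30s (window 3): DENY
  req#16 t=32s (window 4): ALLOW
  req#17 t=34s (window 4): ALLOW
  req#18 t=38s (window 4): ALLOW
  req#19 t=39s (window 4): DENY

Allowed counts by window: 3 3 3 3 3

Answer: 3 3 3 3 3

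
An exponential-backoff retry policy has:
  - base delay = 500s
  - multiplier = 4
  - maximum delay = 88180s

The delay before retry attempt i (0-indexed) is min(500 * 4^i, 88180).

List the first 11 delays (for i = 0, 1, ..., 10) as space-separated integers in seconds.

Computing each delay:
  i=0: min(500*4^0, 88180) = 500
  i=1: min(500*4^1, 88180) = 2000
  i=2: min(500*4^2, 88180) = 8000
  i=3: min(500*4^3, 88180) = 32000
  i=4: min(500*4^4, 88180) = 88180
  i=5: min(500*4^5, 88180) = 88180
  i=6: min(500*4^6, 88180) = 88180
  i=7: min(500*4^7, 88180) = 88180
  i=8: min(500*4^8, 88180) = 88180
  i=9: min(500*4^9, 88180) = 88180
  i=10: min(500*4^10, 88180) = 88180

Answer: 500 2000 8000 32000 88180 88180 88180 88180 88180 88180 88180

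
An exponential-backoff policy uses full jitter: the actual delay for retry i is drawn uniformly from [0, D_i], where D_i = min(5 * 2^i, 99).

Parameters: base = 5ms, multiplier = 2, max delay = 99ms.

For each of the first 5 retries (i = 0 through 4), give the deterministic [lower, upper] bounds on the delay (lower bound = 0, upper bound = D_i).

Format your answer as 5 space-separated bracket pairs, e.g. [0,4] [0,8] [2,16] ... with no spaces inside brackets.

Answer: [0,5] [0,10] [0,20] [0,40] [0,80]

Derivation:
Computing bounds per retry:
  i=0: D_i=min(5*2^0,99)=5, bounds=[0,5]
  i=1: D_i=min(5*2^1,99)=10, bounds=[0,10]
  i=2: D_i=min(5*2^2,99)=20, bounds=[0,20]
  i=3: D_i=min(5*2^3,99)=40, bounds=[0,40]
  i=4: D_i=min(5*2^4,99)=80, bounds=[0,80]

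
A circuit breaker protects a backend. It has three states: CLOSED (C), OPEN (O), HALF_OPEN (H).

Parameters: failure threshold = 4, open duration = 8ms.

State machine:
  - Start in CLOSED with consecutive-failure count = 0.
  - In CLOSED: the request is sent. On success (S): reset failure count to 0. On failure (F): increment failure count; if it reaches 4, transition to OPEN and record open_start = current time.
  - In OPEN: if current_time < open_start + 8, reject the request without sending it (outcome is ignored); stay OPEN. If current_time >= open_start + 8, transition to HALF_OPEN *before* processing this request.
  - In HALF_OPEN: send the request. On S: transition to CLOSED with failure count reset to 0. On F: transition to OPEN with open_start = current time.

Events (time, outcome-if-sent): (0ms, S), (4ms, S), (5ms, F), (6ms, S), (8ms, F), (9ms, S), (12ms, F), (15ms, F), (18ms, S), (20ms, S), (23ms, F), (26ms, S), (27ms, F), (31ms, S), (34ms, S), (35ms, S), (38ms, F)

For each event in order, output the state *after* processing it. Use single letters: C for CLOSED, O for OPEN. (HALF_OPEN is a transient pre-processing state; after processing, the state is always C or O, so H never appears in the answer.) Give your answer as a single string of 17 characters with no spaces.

State after each event:
  event#1 t=0ms outcome=S: state=CLOSED
  event#2 t=4ms outcome=S: state=CLOSED
  event#3 t=5ms outcome=F: state=CLOSED
  event#4 t=6ms outcome=S: state=CLOSED
  event#5 t=8ms outcome=F: state=CLOSED
  event#6 t=9ms outcome=S: state=CLOSED
  event#7 t=12ms outcome=F: state=CLOSED
  event#8 t=15ms outcome=F: state=CLOSED
  event#9 t=18ms outcome=S: state=CLOSED
  event#10 t=20ms outcome=S: state=CLOSED
  event#11 t=23ms outcome=F: state=CLOSED
  event#12 t=26ms outcome=S: state=CLOSED
  event#13 t=27ms outcome=F: state=CLOSED
  event#14 t=31ms outcome=S: state=CLOSED
  event#15 t=34ms outcome=S: state=CLOSED
  event#16 t=35ms outcome=S: state=CLOSED
  event#17 t=38ms outcome=F: state=CLOSED

Answer: CCCCCCCCCCCCCCCCC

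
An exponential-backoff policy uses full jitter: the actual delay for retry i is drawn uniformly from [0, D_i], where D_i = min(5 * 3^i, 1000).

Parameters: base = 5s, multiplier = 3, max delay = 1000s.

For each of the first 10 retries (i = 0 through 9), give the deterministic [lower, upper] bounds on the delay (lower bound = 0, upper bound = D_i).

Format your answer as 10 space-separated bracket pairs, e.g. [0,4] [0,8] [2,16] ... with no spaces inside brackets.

Computing bounds per retry:
  i=0: D_i=min(5*3^0,1000)=5, bounds=[0,5]
  i=1: D_i=min(5*3^1,1000)=15, bounds=[0,15]
  i=2: D_i=min(5*3^2,1000)=45, bounds=[0,45]
  i=3: D_i=min(5*3^3,1000)=135, bounds=[0,135]
  i=4: D_i=min(5*3^4,1000)=405, bounds=[0,405]
  i=5: D_i=min(5*3^5,1000)=1000, bounds=[0,1000]
  i=6: D_i=min(5*3^6,1000)=1000, bounds=[0,1000]
  i=7: D_i=min(5*3^7,1000)=1000, bounds=[0,1000]
  i=8: D_i=min(5*3^8,1000)=1000, bounds=[0,1000]
  i=9: D_i=min(5*3^9,1000)=1000, bounds=[0,1000]

Answer: [0,5] [0,15] [0,45] [0,135] [0,405] [0,1000] [0,1000] [0,1000] [0,1000] [0,1000]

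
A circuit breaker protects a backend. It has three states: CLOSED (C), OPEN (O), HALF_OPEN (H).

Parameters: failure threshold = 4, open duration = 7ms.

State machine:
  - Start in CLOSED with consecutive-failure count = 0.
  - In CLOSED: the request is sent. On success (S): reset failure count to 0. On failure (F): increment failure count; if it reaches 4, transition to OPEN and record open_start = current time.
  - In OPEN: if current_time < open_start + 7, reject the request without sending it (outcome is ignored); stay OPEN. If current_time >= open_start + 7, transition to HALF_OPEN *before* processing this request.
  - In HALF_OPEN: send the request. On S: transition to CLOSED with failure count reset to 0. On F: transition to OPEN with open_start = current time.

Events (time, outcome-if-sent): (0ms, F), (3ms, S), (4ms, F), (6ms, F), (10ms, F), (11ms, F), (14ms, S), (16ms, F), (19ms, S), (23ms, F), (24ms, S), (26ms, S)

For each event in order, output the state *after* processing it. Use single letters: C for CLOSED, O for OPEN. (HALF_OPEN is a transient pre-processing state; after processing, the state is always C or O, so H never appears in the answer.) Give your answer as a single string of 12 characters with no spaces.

Answer: CCCCCOOOCCCC

Derivation:
State after each event:
  event#1 t=0ms outcome=F: state=CLOSED
  event#2 t=3ms outcome=S: state=CLOSED
  event#3 t=4ms outcome=F: state=CLOSED
  event#4 t=6ms outcome=F: state=CLOSED
  event#5 t=10ms outcome=F: state=CLOSED
  event#6 t=11ms outcome=F: state=OPEN
  event#7 t=14ms outcome=S: state=OPEN
  event#8 t=16ms outcome=F: state=OPEN
  event#9 t=19ms outcome=S: state=CLOSED
  event#10 t=23ms outcome=F: state=CLOSED
  event#11 t=24ms outcome=S: state=CLOSED
  event#12 t=26ms outcome=S: state=CLOSED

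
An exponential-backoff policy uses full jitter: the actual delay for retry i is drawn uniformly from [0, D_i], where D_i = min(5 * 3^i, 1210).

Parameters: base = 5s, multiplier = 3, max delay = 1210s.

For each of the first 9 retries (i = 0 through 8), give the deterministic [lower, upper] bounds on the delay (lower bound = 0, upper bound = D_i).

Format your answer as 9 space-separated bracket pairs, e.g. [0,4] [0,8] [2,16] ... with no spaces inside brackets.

Computing bounds per retry:
  i=0: D_i=min(5*3^0,1210)=5, bounds=[0,5]
  i=1: D_i=min(5*3^1,1210)=15, bounds=[0,15]
  i=2: D_i=min(5*3^2,1210)=45, bounds=[0,45]
  i=3: D_i=min(5*3^3,1210)=135, bounds=[0,135]
  i=4: D_i=min(5*3^4,1210)=405, bounds=[0,405]
  i=5: D_i=min(5*3^5,1210)=1210, bounds=[0,1210]
  i=6: D_i=min(5*3^6,1210)=1210, bounds=[0,1210]
  i=7: D_i=min(5*3^7,1210)=1210, bounds=[0,1210]
  i=8: D_i=min(5*3^8,1210)=1210, bounds=[0,1210]

Answer: [0,5] [0,15] [0,45] [0,135] [0,405] [0,1210] [0,1210] [0,1210] [0,1210]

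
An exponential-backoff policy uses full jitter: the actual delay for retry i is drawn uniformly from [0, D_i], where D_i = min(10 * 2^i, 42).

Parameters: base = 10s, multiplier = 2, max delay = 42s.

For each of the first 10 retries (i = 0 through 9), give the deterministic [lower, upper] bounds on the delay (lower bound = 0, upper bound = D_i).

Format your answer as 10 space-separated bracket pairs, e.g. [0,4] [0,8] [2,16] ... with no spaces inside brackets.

Answer: [0,10] [0,20] [0,40] [0,42] [0,42] [0,42] [0,42] [0,42] [0,42] [0,42]

Derivation:
Computing bounds per retry:
  i=0: D_i=min(10*2^0,42)=10, bounds=[0,10]
  i=1: D_i=min(10*2^1,42)=20, bounds=[0,20]
  i=2: D_i=min(10*2^2,42)=40, bounds=[0,40]
  i=3: D_i=min(10*2^3,42)=42, bounds=[0,42]
  i=4: D_i=min(10*2^4,42)=42, bounds=[0,42]
  i=5: D_i=min(10*2^5,42)=42, bounds=[0,42]
  i=6: D_i=min(10*2^6,42)=42, bounds=[0,42]
  i=7: D_i=min(10*2^7,42)=42, bounds=[0,42]
  i=8: D_i=min(10*2^8,42)=42, bounds=[0,42]
  i=9: D_i=min(10*2^9,42)=42, bounds=[0,42]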